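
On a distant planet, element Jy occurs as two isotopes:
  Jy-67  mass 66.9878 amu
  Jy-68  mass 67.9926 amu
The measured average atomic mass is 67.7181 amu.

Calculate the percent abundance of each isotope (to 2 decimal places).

Jy-67: 27.32%, Jy-68: 72.68%

With x = fraction of Jy-67 (so Jy-68 is 1 − x):
66.9878·x + 67.9926·(1 − x) = 67.7181
(66.9878 − 67.9926)·x = 67.7181 − 67.9926
x = -0.2745 / -1.0048 = 0.27319 → 27.32% Jy-67, 72.68% Jy-68.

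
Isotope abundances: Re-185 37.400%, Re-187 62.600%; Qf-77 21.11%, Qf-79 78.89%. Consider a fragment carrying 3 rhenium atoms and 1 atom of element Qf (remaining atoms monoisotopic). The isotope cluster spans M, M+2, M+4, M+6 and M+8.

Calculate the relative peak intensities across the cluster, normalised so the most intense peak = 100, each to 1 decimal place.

2.8 : 24.3 : 75.3 : 100.0 : 48.5

Rhenium pattern (n=3): 0.05231362 : 0.26268713 : 0.43968487 : 0.24531438
Element Qf pattern (n=1): 0.2111 : 0.7889
Convolve the two distributions (both contribute in 2-u steps):
  M: 0.05231362×0.2111 = 0.011043
  M+2: 0.05231362×0.7889 + 0.26268713×0.2111 = 0.096723
  M+4: 0.26268713×0.7889 + 0.43968487×0.2111 = 0.300051
  M+6: 0.43968487×0.7889 + 0.24531438×0.2111 = 0.398653
  M+8: 0.24531438×0.7889 = 0.193529
Scale to base peak (0.398653) = 100: 2.8 : 24.3 : 75.3 : 100.0 : 48.5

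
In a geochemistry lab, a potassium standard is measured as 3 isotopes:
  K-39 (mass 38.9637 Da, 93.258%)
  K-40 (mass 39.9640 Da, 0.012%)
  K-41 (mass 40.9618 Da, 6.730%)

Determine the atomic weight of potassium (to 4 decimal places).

39.0983 Da

The abundance-weighted mean is 0.93258 × 38.9637 + 0.00012 × 39.9640 + 0.06730 × 40.9618
= 36.33677 + 0.00480 + 2.75673 = 39.09830 Da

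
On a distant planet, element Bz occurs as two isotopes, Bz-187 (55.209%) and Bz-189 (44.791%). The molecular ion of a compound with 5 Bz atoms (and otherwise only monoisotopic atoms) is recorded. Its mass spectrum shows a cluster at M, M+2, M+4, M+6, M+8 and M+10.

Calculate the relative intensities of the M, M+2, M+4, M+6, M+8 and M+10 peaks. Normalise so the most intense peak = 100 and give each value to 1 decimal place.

Each Bz atom is independently Bz-187 (p = 0.55209) or Bz-189 (q = 0.44791); the cluster is the binomial expansion (p + q)^5.
P(M) = 0.55209^5 = 0.051292
P(M+2) = 5 × 0.55209^4 × 0.44791^1 = 0.208066
P(M+4) = 10 × 0.55209^3 × 0.44791^2 = 0.337607
P(M+6) = 10 × 0.55209^2 × 0.44791^3 = 0.273900
P(M+8) = 5 × 0.55209^1 × 0.44791^4 = 0.111107
P(M+10) = 0.44791^5 = 0.018028
The M+4 peak is largest (0.337607); scaling to 100 gives 15.2 : 61.6 : 100.0 : 81.1 : 32.9 : 5.3.

15.2 : 61.6 : 100.0 : 81.1 : 32.9 : 5.3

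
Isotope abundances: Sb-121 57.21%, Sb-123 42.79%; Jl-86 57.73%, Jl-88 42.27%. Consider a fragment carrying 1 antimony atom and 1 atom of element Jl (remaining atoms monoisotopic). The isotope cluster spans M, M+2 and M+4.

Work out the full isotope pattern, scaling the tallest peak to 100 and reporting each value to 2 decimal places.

Antimony pattern (n=1): 0.5721 : 0.4279
Element Jl pattern (n=1): 0.5773 : 0.4227
Convolve the two distributions (both contribute in 2-u steps):
  M: 0.5721×0.5773 = 0.330273
  M+2: 0.5721×0.4227 + 0.4279×0.5773 = 0.488853
  M+4: 0.4279×0.4227 = 0.180873
Scale to base peak (0.488853) = 100: 67.56 : 100.00 : 37.00

67.56 : 100.00 : 37.00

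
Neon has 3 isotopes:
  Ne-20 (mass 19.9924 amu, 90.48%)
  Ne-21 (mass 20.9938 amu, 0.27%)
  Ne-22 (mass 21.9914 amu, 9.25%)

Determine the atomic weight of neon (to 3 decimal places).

The abundance-weighted mean is 0.9048 × 19.9924 + 0.0027 × 20.9938 + 0.0925 × 21.9914
= 18.08912 + 0.05668 + 2.03420 = 20.18000 amu

20.180 amu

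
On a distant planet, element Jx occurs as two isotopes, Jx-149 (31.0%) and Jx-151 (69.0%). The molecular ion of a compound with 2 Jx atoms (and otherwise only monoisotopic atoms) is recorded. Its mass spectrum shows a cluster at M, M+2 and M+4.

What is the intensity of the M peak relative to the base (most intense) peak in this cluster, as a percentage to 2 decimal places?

20.18%

(0.310 + 0.690)^2 gives M 0.0961, M+2 0.4278, M+4 0.4761; the largest is M+4.
P(M+4) = C(2,2) × 0.310^0 × 0.690^2 = 1 × 1.0000 × 0.4761 = 0.476100 (base)
P(M) = C(2,0) × 0.310^2 × 0.690^0 = 1 × 0.0961 × 1.0000 = 0.096100
Relative intensity = 0.096100 / 0.476100 × 100 = 20.18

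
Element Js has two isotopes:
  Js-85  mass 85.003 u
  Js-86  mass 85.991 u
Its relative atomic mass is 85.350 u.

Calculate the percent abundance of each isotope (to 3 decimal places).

Writing the weighted mean with unknown fraction x of Js-85:
85.003·x + 85.991·(1 − x) = 85.350
(85.003 − 85.991)·x = 85.350 − 85.991
x = -0.641 / -0.988 = 0.64879 → 64.879% Js-85, 35.121% Js-86.

Js-85: 64.879%, Js-86: 35.121%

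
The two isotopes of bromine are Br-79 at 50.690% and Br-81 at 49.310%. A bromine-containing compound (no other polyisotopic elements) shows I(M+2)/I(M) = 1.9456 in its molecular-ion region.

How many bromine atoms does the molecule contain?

2

With n Br atoms, P(M+2)/P(M) = C(n,1)·p^(n−1)q / p^n = n·q/p = n · 0.49310/0.50690.
n = 1.9456 × 0.50690/0.49310 = 2.00 ≈ 2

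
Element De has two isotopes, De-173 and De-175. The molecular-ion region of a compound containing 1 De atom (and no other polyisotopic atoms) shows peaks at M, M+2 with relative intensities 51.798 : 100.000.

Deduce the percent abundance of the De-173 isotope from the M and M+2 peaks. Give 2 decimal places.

If p is the fraction of De that is De-173, then I(M+2)/I(M) = [C(1,1)·p^0·(1−p)] / p^1 = 1·(1−p)/p = 100.000/51.798 = 1.9306
(1−p)/p = 1.9306/1 = 1.9306  ⇒  p = 1/(1 + 1.9306) = 0.3412
De-173: 34.12%, De-175: 65.88%.

34.12%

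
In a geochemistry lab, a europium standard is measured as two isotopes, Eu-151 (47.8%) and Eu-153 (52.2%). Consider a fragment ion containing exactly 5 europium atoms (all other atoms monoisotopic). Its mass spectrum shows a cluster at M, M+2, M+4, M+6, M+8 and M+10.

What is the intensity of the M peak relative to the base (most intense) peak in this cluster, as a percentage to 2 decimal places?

(0.478 + 0.522)^5 gives M 0.0250, M+2 0.1363, M+4 0.2976, M+6 0.3250, M+8 0.1775, M+10 0.0388; the largest is M+6.
P(M+6) = C(5,3) × 0.478^2 × 0.522^3 = 10 × 0.228484 × 0.14223665 = 0.324988 (base)
P(M) = C(5,0) × 0.478^5 × 0.522^0 = 1 × 0.02495396 × 1.0000 = 0.024954
Relative intensity = 0.024954 / 0.324988 × 100 = 7.68

7.68%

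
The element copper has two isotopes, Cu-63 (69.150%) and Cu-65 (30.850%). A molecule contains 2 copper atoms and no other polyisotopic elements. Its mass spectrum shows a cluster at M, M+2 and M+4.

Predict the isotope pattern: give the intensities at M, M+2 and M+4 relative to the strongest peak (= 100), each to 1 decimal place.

100.0 : 89.2 : 19.9

The 2 Cu atoms are independent, so intensities follow the terms of (0.69150 + 0.30850)^2.
P(M) = 0.69150^2 = 0.478172
P(M+2) = 2 × 0.69150^1 × 0.30850^1 = 0.426656
P(M+4) = 0.30850^2 = 0.095172
The M peak is largest (0.478172); scaling to 100 gives 100.0 : 89.2 : 19.9.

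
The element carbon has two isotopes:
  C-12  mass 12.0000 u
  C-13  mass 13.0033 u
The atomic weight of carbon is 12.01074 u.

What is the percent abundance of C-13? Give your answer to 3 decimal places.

Writing the weighted mean with unknown fraction x of C-12:
12.0000·x + 13.0033·(1 − x) = 12.01074
(12.0000 − 13.0033)·x = 12.01074 − 13.0033
x = -0.99256 / -1.0033 = 0.98930 → 98.930% C-12, 1.070% C-13.

1.070%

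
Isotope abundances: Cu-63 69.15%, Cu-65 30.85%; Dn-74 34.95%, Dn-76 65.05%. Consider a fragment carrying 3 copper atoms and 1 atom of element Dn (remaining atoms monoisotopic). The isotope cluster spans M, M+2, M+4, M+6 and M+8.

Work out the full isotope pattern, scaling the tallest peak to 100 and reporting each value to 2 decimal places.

Copper pattern (n=3): 0.33065611 : 0.44254842 : 0.19743483 : 0.02936064
Element Dn pattern (n=1): 0.3495 : 0.6505
Convolve the two distributions (both contribute in 2-u steps):
  M: 0.33065611×0.3495 = 0.115564
  M+2: 0.33065611×0.6505 + 0.44254842×0.3495 = 0.369762
  M+4: 0.44254842×0.6505 + 0.19743483×0.3495 = 0.356881
  M+6: 0.19743483×0.6505 + 0.02936064×0.3495 = 0.138693
  M+8: 0.02936064×0.6505 = 0.019099
Scale to base peak (0.369762) = 100: 31.25 : 100.00 : 96.52 : 37.51 : 5.17

31.25 : 100.00 : 96.52 : 37.51 : 5.17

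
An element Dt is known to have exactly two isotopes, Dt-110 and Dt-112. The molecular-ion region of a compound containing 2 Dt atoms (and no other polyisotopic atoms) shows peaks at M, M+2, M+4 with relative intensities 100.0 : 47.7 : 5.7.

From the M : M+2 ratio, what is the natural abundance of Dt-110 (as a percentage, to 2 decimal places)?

Let p = fractional abundance of Dt-110. I(M+2)/I(M) = [C(2,1)·p^1·(1−p)] / p^2 = 2·(1−p)/p = 47.7/100.0 = 0.4770
(1−p)/p = 0.4770/2 = 0.2385  ⇒  p = 1/(1 + 0.2385) = 0.8074
Dt-110: 80.74%, Dt-112: 19.26%.

80.74%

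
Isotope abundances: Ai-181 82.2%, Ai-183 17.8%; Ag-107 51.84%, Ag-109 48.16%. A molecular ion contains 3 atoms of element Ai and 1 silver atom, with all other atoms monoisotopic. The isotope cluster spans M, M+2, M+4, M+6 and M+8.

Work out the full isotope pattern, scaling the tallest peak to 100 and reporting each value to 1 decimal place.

63.3 : 100.0 : 47.1 : 8.9 : 0.6

Element Ai pattern (n=3): 0.55541225 : 0.36081526 : 0.07813274 : 0.00563975
Silver pattern (n=1): 0.5184 : 0.4816
Convolve the two distributions (both contribute in 2-u steps):
  M: 0.55541225×0.5184 = 0.287926
  M+2: 0.55541225×0.4816 + 0.36081526×0.5184 = 0.454533
  M+4: 0.36081526×0.4816 + 0.07813274×0.5184 = 0.214273
  M+6: 0.07813274×0.4816 + 0.00563975×0.5184 = 0.040552
  M+8: 0.00563975×0.4816 = 0.002716
Scale to base peak (0.454533) = 100: 63.3 : 100.0 : 47.1 : 8.9 : 0.6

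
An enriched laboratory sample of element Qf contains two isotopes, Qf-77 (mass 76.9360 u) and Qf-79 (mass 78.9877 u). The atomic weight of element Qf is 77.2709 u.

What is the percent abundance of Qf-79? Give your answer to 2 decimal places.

Writing the weighted mean with unknown fraction x of Qf-77:
76.9360·x + 78.9877·(1 − x) = 77.2709
(76.9360 − 78.9877)·x = 77.2709 − 78.9877
x = -1.7168 / -2.0517 = 0.83677 → 83.68% Qf-77, 16.32% Qf-79.

16.32%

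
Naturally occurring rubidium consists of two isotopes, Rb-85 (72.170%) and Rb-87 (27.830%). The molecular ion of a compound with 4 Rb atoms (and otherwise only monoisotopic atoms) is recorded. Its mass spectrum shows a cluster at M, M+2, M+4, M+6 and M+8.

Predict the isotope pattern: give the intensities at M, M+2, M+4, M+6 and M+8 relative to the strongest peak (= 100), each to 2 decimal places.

Expanding (0.72170 + 0.27830)^4:
P(M) = 0.72170^4 = 0.271286
P(M+2) = 4 × 0.72170^3 × 0.27830^1 = 0.418450
P(M+4) = 6 × 0.72170^2 × 0.27830^2 = 0.242042
P(M+6) = 4 × 0.72170^1 × 0.27830^3 = 0.062224
P(M+8) = 0.27830^4 = 0.005999
The M+2 peak is largest (0.418450); scaling to 100 gives 64.83 : 100.00 : 57.84 : 14.87 : 1.43.

64.83 : 100.00 : 57.84 : 14.87 : 1.43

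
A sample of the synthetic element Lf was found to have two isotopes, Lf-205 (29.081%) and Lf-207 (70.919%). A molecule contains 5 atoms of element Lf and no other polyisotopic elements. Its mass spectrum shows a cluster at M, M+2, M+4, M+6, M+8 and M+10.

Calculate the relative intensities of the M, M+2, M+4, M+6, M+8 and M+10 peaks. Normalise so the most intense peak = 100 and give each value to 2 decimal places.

0.57 : 6.90 : 33.63 : 82.01 : 100.00 : 48.77

Expanding (0.29081 + 0.70919)^5:
P(M) = 0.29081^5 = 0.002080
P(M+2) = 5 × 0.29081^4 × 0.70919^1 = 0.025361
P(M+4) = 10 × 0.29081^3 × 0.70919^2 = 0.123695
P(M+6) = 10 × 0.29081^2 × 0.70919^3 = 0.301652
P(M+8) = 5 × 0.29081^1 × 0.70919^4 = 0.367815
P(M+10) = 0.70919^5 = 0.179396
The M+8 peak is largest (0.367815); scaling to 100 gives 0.57 : 6.90 : 33.63 : 82.01 : 100.00 : 48.77.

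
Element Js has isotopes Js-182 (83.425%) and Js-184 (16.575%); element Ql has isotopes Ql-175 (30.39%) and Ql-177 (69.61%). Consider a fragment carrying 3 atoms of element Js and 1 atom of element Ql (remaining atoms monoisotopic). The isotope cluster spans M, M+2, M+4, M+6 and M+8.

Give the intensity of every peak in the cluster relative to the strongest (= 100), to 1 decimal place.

Element Js pattern (n=3): 0.58061553 : 0.34607261 : 0.06875821 : 0.00455366
Element Ql pattern (n=1): 0.3039 : 0.6961
Convolve the two distributions (both contribute in 2-u steps):
  M: 0.58061553×0.3039 = 0.176449
  M+2: 0.58061553×0.6961 + 0.34607261×0.3039 = 0.509338
  M+4: 0.34607261×0.6961 + 0.06875821×0.3039 = 0.261797
  M+6: 0.06875821×0.6961 + 0.00455366×0.3039 = 0.049246
  M+8: 0.00455366×0.6961 = 0.003170
Scale to base peak (0.509338) = 100: 34.6 : 100.0 : 51.4 : 9.7 : 0.6

34.6 : 100.0 : 51.4 : 9.7 : 0.6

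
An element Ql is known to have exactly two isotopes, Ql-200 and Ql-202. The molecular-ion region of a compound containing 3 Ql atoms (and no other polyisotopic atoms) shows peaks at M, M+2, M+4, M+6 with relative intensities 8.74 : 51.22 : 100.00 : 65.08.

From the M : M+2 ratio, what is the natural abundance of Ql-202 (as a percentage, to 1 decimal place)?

66.1%

Let p = fractional abundance of Ql-200. I(M+2)/I(M) = [C(3,1)·p^2·(1−p)] / p^3 = 3·(1−p)/p = 51.22/8.74 = 5.8604
(1−p)/p = 5.8604/3 = 1.9535  ⇒  p = 1/(1 + 1.9535) = 0.3386
Ql-200: 33.9%, Ql-202: 66.1%.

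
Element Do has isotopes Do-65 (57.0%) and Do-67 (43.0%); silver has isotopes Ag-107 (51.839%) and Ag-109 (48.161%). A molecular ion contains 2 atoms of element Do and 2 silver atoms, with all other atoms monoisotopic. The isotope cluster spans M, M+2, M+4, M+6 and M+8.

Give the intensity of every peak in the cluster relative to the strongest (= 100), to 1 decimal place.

23.6 : 79.5 : 100.0 : 55.7 : 11.6

Element Do pattern (n=2): 0.3249 : 0.4902 : 0.1849
Silver pattern (n=2): 0.26872819 : 0.49932362 : 0.23194819
Convolve the two distributions (both contribute in 2-u steps):
  M: 0.3249×0.26872819 = 0.087310
  M+2: 0.3249×0.49932362 + 0.4902×0.26872819 = 0.293961
  M+4: 0.3249×0.23194819 + 0.4902×0.49932362 + 0.1849×0.26872819 = 0.369816
  M+6: 0.4902×0.23194819 + 0.1849×0.49932362 = 0.206026
  M+8: 0.1849×0.23194819 = 0.042887
Scale to base peak (0.369816) = 100: 23.6 : 79.5 : 100.0 : 55.7 : 11.6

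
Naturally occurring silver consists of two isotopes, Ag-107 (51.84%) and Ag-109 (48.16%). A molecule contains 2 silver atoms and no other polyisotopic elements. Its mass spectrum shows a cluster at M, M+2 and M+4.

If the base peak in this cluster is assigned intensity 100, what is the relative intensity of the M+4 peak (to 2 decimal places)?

Term probabilities: M 0.2687, M+2 0.4993, M+4 0.2319. Base peak = M+2.
P(M+2) = C(2,1) × 0.5184^1 × 0.4816^1 = 2 × 0.5184 × 0.4816 = 0.499323 (base)
P(M+4) = C(2,2) × 0.5184^0 × 0.4816^2 = 1 × 1.0000 × 0.23193856 = 0.231939
Relative intensity = 0.231939 / 0.499323 × 100 = 46.45

46.45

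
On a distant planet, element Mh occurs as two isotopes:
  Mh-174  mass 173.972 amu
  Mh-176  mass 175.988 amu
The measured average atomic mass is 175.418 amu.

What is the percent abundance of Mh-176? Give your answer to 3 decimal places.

71.726%

Let x be the fractional abundance of Mh-174; then Mh-176 has abundance 1 − x.
173.972·x + 175.988·(1 − x) = 175.418
(173.972 − 175.988)·x = 175.418 − 175.988
x = -0.570 / -2.016 = 0.28274 → 28.274% Mh-174, 71.726% Mh-176.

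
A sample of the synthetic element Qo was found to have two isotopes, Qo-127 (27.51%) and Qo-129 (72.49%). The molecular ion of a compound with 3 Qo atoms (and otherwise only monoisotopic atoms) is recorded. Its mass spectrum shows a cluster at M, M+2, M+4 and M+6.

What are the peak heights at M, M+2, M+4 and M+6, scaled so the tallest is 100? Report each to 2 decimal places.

4.80 : 37.95 : 100.00 : 87.83

Expanding (0.2751 + 0.7249)^3:
P(M) = 0.2751^3 = 0.020820
P(M+2) = 3 × 0.2751^2 × 0.7249^1 = 0.164581
P(M+4) = 3 × 0.2751^1 × 0.7249^2 = 0.433679
P(M+6) = 0.7249^3 = 0.380920
The M+4 peak is largest (0.433679); scaling to 100 gives 4.80 : 37.95 : 100.00 : 87.83.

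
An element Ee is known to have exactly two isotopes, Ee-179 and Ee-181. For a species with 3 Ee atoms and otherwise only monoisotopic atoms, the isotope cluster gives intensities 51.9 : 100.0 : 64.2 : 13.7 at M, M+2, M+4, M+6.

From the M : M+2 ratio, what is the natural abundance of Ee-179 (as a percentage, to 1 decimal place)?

60.9%

If p is the fraction of Ee that is Ee-179, then I(M+2)/I(M) = [C(3,1)·p^2·(1−p)] / p^3 = 3·(1−p)/p = 100.0/51.9 = 1.9268
(1−p)/p = 1.9268/3 = 0.6423  ⇒  p = 1/(1 + 0.6423) = 0.6089
Ee-179: 60.9%, Ee-181: 39.1%.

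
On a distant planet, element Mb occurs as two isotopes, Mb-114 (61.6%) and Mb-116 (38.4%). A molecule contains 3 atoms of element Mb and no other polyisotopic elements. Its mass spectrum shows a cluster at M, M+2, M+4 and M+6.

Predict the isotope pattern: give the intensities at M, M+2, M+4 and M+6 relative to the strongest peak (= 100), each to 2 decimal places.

53.47 : 100.00 : 62.34 : 12.95

Each Mb atom is independently Mb-114 (p = 0.616) or Mb-116 (q = 0.384); the cluster is the binomial expansion (p + q)^3.
P(M) = 0.616^3 = 0.233745
P(M+2) = 3 × 0.616^2 × 0.384^1 = 0.437133
P(M+4) = 3 × 0.616^1 × 0.384^2 = 0.272499
P(M+6) = 0.384^3 = 0.056623
The M+2 peak is largest (0.437133); scaling to 100 gives 53.47 : 100.00 : 62.34 : 12.95.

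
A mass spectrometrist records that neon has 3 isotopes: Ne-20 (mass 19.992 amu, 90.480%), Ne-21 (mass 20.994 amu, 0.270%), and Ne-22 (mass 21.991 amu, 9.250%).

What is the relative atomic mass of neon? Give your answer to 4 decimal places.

Average mass = Σ (abundance × isotope mass) = 0.90480 × 19.992 + 0.00270 × 20.994 + 0.09250 × 21.991
= 18.08876 + 0.05668 + 2.03417 = 20.17961 amu

20.1796 amu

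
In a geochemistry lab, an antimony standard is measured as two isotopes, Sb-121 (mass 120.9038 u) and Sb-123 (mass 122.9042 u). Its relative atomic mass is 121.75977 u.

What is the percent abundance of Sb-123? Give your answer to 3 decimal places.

42.790%

Let x be the fractional abundance of Sb-121; then Sb-123 has abundance 1 − x.
120.9038·x + 122.9042·(1 − x) = 121.75977
(120.9038 − 122.9042)·x = 121.75977 − 122.9042
x = -1.14443 / -2.0004 = 0.57210 → 57.210% Sb-121, 42.790% Sb-123.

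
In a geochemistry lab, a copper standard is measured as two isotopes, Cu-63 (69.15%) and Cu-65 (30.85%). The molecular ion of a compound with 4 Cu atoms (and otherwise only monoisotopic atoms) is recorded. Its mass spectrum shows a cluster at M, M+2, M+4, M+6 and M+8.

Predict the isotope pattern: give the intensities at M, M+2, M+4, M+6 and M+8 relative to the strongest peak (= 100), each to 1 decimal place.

56.0 : 100.0 : 66.9 : 19.9 : 2.2

The 4 Cu atoms are independent, so intensities follow the terms of (0.6915 + 0.3085)^4.
P(M) = 0.6915^4 = 0.228649
P(M+2) = 4 × 0.6915^3 × 0.3085^1 = 0.408030
P(M+4) = 6 × 0.6915^2 × 0.3085^2 = 0.273052
P(M+6) = 4 × 0.6915^1 × 0.3085^3 = 0.081212
P(M+8) = 0.3085^4 = 0.009058
The M+2 peak is largest (0.408030); scaling to 100 gives 56.0 : 100.0 : 66.9 : 19.9 : 2.2.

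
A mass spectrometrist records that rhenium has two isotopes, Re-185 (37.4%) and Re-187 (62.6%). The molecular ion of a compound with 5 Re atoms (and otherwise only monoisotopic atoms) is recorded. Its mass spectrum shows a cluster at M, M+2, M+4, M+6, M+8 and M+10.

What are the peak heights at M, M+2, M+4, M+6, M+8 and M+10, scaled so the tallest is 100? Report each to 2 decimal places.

2.13 : 17.85 : 59.74 : 100.00 : 83.69 : 28.02

Expanding (0.374 + 0.626)^5:
P(M) = 0.374^5 = 0.007317
P(M+2) = 5 × 0.374^4 × 0.626^1 = 0.061239
P(M+4) = 10 × 0.374^3 × 0.626^2 = 0.205005
P(M+6) = 10 × 0.374^2 × 0.626^3 = 0.343136
P(M+8) = 5 × 0.374^1 × 0.626^4 = 0.287170
P(M+10) = 0.626^5 = 0.096133
The M+6 peak is largest (0.343136); scaling to 100 gives 2.13 : 17.85 : 59.74 : 100.00 : 83.69 : 28.02.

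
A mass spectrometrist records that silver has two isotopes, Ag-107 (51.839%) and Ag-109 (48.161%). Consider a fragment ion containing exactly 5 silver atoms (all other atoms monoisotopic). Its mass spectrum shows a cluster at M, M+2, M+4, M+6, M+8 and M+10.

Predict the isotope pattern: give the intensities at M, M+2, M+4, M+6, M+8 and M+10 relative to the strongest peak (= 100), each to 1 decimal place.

11.6 : 53.8 : 100.0 : 92.9 : 43.2 : 8.0

Expanding (0.51839 + 0.48161)^5:
P(M) = 0.51839^5 = 0.037435
P(M+2) = 5 × 0.51839^4 × 0.48161^1 = 0.173897
P(M+4) = 10 × 0.51839^3 × 0.48161^2 = 0.323118
P(M+6) = 10 × 0.51839^2 × 0.48161^3 = 0.300192
P(M+8) = 5 × 0.51839^1 × 0.48161^4 = 0.139447
P(M+10) = 0.48161^5 = 0.025911
The M+4 peak is largest (0.323118); scaling to 100 gives 11.6 : 53.8 : 100.0 : 92.9 : 43.2 : 8.0.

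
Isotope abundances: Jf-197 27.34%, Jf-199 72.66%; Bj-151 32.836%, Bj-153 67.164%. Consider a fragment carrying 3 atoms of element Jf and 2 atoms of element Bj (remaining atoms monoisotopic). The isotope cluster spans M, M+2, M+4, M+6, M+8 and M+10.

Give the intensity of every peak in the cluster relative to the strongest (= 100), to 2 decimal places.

0.60 : 7.29 : 35.05 : 83.90 : 100.00 : 47.47

Element Jf pattern (n=3): 0.02043598 : 0.16293473 : 0.43302259 : 0.3836067
Element Bj pattern (n=2): 0.10782029 : 0.44107942 : 0.45110029
Convolve the two distributions (both contribute in 2-u steps):
  M: 0.02043598×0.10782029 = 0.002203
  M+2: 0.02043598×0.44107942 + 0.16293473×0.10782029 = 0.026582
  M+4: 0.02043598×0.45110029 + 0.16293473×0.44107942 + 0.43302259×0.10782029 = 0.127774
  M+6: 0.16293473×0.45110029 + 0.43302259×0.44107942 + 0.3836067×0.10782029 = 0.305858
  M+8: 0.43302259×0.45110029 + 0.3836067×0.44107942 = 0.364538
  M+10: 0.3836067×0.45110029 = 0.173045
Scale to base peak (0.364538) = 100: 0.60 : 7.29 : 35.05 : 83.90 : 100.00 : 47.47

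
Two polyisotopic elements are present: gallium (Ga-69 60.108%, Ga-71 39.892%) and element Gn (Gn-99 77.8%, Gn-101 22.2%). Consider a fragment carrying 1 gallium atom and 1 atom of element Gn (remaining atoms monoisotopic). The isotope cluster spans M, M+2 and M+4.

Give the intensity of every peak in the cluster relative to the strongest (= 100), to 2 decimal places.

100.00 : 94.90 : 18.94

Gallium pattern (n=1): 0.60108 : 0.39892
Element Gn pattern (n=1): 0.7780 : 0.2220
Convolve the two distributions (both contribute in 2-u steps):
  M: 0.60108×0.7780 = 0.467640
  M+2: 0.60108×0.2220 + 0.39892×0.7780 = 0.443800
  M+4: 0.39892×0.2220 = 0.088560
Scale to base peak (0.467640) = 100: 100.00 : 94.90 : 18.94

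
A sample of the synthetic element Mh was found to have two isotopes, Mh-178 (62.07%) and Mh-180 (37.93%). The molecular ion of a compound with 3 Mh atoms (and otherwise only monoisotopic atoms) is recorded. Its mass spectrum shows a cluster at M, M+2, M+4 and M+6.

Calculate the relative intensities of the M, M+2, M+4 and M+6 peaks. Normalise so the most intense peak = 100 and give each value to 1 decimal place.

54.5 : 100.0 : 61.1 : 12.4

The 3 Mh atoms are independent, so intensities follow the terms of (0.6207 + 0.3793)^3.
P(M) = 0.6207^3 = 0.239136
P(M+2) = 3 × 0.6207^2 × 0.3793^1 = 0.438397
P(M+4) = 3 × 0.6207^1 × 0.3793^2 = 0.267898
P(M+6) = 0.3793^3 = 0.054569
The M+2 peak is largest (0.438397); scaling to 100 gives 54.5 : 100.0 : 61.1 : 12.4.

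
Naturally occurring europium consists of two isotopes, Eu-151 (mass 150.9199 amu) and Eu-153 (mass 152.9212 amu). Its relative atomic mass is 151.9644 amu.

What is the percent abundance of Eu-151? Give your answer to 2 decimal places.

47.81%

Writing the weighted mean with unknown fraction x of Eu-151:
150.9199·x + 152.9212·(1 − x) = 151.9644
(150.9199 − 152.9212)·x = 151.9644 − 152.9212
x = -0.9568 / -2.0013 = 0.47809 → 47.81% Eu-151, 52.19% Eu-153.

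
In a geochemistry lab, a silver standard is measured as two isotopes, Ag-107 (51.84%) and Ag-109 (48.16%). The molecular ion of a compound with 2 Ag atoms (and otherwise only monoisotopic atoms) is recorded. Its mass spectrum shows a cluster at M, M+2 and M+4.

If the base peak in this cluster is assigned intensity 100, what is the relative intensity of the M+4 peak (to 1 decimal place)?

(0.5184 + 0.4816)^2 gives M 0.2687, M+2 0.4993, M+4 0.2319; the largest is M+2.
P(M+2) = C(2,1) × 0.5184^1 × 0.4816^1 = 2 × 0.5184 × 0.4816 = 0.499323 (base)
P(M+4) = C(2,2) × 0.5184^0 × 0.4816^2 = 1 × 1.0000 × 0.23193856 = 0.231939
Relative intensity = 0.231939 / 0.499323 × 100 = 46.5

46.5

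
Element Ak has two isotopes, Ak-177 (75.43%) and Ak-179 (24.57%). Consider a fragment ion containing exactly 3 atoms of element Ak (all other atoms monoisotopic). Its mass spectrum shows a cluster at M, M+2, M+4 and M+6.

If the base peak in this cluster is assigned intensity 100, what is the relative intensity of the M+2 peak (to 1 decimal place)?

97.7

Term probabilities: M 0.4292, M+2 0.4194, M+4 0.1366, M+6 0.0148. Base peak = M.
P(M) = C(3,0) × 0.7543^3 × 0.2457^0 = 1 × 0.42917293 × 1.0000 = 0.429173 (base)
P(M+2) = C(3,1) × 0.7543^2 × 0.2457^1 = 3 × 0.56896849 × 0.2457 = 0.419387
Relative intensity = 0.419387 / 0.429173 × 100 = 97.7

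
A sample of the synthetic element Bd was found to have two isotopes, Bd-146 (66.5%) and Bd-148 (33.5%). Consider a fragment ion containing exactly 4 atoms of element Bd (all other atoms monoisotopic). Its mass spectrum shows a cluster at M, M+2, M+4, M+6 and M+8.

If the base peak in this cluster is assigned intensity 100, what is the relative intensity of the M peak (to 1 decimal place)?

49.6

Binomial terms of (0.665 + 0.335)^4: M 0.1956, M+2 0.3941, M+4 0.2978, M+6 0.1000, M+8 0.0126 → M+2 is the base peak.
P(M+2) = C(4,1) × 0.665^3 × 0.335^1 = 4 × 0.29407963 × 0.3350 = 0.394067 (base)
P(M) = C(4,0) × 0.665^4 × 0.335^0 = 1 × 0.19556295 × 1.0000 = 0.195563
Relative intensity = 0.195563 / 0.394067 × 100 = 49.6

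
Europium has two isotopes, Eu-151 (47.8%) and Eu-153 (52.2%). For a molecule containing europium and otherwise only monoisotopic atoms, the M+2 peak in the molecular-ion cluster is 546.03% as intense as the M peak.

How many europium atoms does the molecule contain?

For n independent Eu atoms, I(M+2)/I(M) = n · (abundance Eu-153) / (abundance Eu-151) = n · 0.522/0.478.
n = 5.4603 × 0.478/0.522 = 5.00 ≈ 5

5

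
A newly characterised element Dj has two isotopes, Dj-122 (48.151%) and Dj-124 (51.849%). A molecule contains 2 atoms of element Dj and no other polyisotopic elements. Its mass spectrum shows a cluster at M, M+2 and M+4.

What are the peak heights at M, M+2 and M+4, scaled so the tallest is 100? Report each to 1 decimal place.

46.4 : 100.0 : 53.8

Each Dj atom is independently Dj-122 (p = 0.48151) or Dj-124 (q = 0.51849); the cluster is the binomial expansion (p + q)^2.
P(M) = 0.48151^2 = 0.231852
P(M+2) = 2 × 0.48151^1 × 0.51849^1 = 0.499316
P(M+4) = 0.51849^2 = 0.268832
The M+2 peak is largest (0.499316); scaling to 100 gives 46.4 : 100.0 : 53.8.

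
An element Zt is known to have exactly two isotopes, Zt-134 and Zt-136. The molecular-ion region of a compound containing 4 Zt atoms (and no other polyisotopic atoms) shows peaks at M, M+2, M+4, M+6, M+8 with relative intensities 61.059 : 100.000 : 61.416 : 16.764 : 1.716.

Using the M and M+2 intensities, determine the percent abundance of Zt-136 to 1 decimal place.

29.0%

If p is the fraction of Zt that is Zt-134, then I(M+2)/I(M) = [C(4,1)·p^3·(1−p)] / p^4 = 4·(1−p)/p = 100.000/61.059 = 1.6378
(1−p)/p = 1.6378/4 = 0.4094  ⇒  p = 1/(1 + 0.4094) = 0.7095
Zt-134: 71.0%, Zt-136: 29.0%.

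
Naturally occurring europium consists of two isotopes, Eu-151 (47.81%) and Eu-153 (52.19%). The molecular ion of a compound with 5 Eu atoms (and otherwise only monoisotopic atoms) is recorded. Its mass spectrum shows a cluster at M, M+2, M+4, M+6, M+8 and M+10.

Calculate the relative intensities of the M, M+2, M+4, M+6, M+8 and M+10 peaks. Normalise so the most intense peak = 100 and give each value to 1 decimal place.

Each Eu atom is independently Eu-151 (p = 0.4781) or Eu-153 (q = 0.5219); the cluster is the binomial expansion (p + q)^5.
P(M) = 0.4781^5 = 0.024980
P(M+2) = 5 × 0.4781^4 × 0.5219^1 = 0.136343
P(M+4) = 10 × 0.4781^3 × 0.5219^2 = 0.297667
P(M+6) = 10 × 0.4781^2 × 0.5219^3 = 0.324937
P(M+8) = 5 × 0.4781^1 × 0.5219^4 = 0.177353
P(M+10) = 0.5219^5 = 0.038720
The M+6 peak is largest (0.324937); scaling to 100 gives 7.7 : 42.0 : 91.6 : 100.0 : 54.6 : 11.9.

7.7 : 42.0 : 91.6 : 100.0 : 54.6 : 11.9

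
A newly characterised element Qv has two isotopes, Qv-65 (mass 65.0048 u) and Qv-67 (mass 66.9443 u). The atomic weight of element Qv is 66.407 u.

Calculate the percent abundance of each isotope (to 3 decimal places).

Writing the weighted mean with unknown fraction x of Qv-65:
65.0048·x + 66.9443·(1 − x) = 66.407
(65.0048 − 66.9443)·x = 66.407 − 66.9443
x = -0.5373 / -1.9395 = 0.27703 → 27.703% Qv-65, 72.297% Qv-67.

Qv-65: 27.703%, Qv-67: 72.297%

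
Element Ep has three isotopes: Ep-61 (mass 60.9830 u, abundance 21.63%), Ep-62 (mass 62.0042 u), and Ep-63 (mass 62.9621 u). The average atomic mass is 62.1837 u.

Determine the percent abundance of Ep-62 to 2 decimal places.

36.57%

The remaining 78.37% is split between Ep-62 (fraction x) and Ep-63 (fraction 0.7837 − x).
Substituting: 62.0042x + 62.9621(0.7837 − x) = 48.9930771
(62.0042 − 62.9621)x = -0.35032067  ⇒  x = 0.36572, y = 0.41798
Ep-62: 36.57%, Ep-63: 41.80%.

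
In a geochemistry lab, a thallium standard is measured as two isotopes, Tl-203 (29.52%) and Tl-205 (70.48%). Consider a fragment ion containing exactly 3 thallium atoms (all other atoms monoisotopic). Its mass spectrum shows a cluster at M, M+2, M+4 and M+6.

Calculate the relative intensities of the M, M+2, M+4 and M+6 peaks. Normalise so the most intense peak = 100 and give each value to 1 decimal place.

Expanding (0.2952 + 0.7048)^3:
P(M) = 0.2952^3 = 0.025725
P(M+2) = 3 × 0.2952^2 × 0.7048^1 = 0.184255
P(M+4) = 3 × 0.2952^1 × 0.7048^2 = 0.439916
P(M+6) = 0.7048^3 = 0.350104
The M+4 peak is largest (0.439916); scaling to 100 gives 5.8 : 41.9 : 100.0 : 79.6.

5.8 : 41.9 : 100.0 : 79.6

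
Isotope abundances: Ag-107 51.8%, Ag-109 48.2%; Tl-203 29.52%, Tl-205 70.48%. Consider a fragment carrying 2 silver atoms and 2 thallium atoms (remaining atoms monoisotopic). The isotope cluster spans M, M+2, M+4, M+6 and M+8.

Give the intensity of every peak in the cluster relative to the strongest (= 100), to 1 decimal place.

Silver pattern (n=2): 0.268324 : 0.499352 : 0.232324
Thallium pattern (n=2): 0.08714304 : 0.41611392 : 0.49674304
Convolve the two distributions (both contribute in 2-u steps):
  M: 0.268324×0.08714304 = 0.023383
  M+2: 0.268324×0.41611392 + 0.499352×0.08714304 = 0.155168
  M+4: 0.268324×0.49674304 + 0.499352×0.41611392 + 0.232324×0.08714304 = 0.361321
  M+6: 0.499352×0.49674304 + 0.232324×0.41611392 = 0.344723
  M+8: 0.232324×0.49674304 = 0.115405
Scale to base peak (0.361321) = 100: 6.5 : 42.9 : 100.0 : 95.4 : 31.9

6.5 : 42.9 : 100.0 : 95.4 : 31.9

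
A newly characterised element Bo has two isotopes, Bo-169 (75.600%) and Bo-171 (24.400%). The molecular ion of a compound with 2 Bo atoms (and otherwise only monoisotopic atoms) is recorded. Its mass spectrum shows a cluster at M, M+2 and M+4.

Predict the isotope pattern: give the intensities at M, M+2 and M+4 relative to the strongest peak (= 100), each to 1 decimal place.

100.0 : 64.6 : 10.4

Expanding (0.75600 + 0.24400)^2:
P(M) = 0.75600^2 = 0.571536
P(M+2) = 2 × 0.75600^1 × 0.24400^1 = 0.368928
P(M+4) = 0.24400^2 = 0.059536
The M peak is largest (0.571536); scaling to 100 gives 100.0 : 64.6 : 10.4.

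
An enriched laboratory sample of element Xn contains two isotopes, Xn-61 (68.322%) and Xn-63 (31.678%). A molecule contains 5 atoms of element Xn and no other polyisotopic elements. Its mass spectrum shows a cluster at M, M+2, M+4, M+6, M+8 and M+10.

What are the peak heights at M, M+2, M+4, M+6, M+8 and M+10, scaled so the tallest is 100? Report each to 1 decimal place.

43.1 : 100.0 : 92.7 : 43.0 : 10.0 : 0.9

Expanding (0.68322 + 0.31678)^5:
P(M) = 0.68322^5 = 0.148869
P(M+2) = 5 × 0.68322^4 × 0.31678^1 = 0.345120
P(M+4) = 10 × 0.68322^3 × 0.31678^2 = 0.320035
P(M+6) = 10 × 0.68322^2 × 0.31678^3 = 0.148387
P(M+8) = 5 × 0.68322^1 × 0.31678^4 = 0.034400
P(M+10) = 0.31678^5 = 0.003190
The M+2 peak is largest (0.345120); scaling to 100 gives 43.1 : 100.0 : 92.7 : 43.0 : 10.0 : 0.9.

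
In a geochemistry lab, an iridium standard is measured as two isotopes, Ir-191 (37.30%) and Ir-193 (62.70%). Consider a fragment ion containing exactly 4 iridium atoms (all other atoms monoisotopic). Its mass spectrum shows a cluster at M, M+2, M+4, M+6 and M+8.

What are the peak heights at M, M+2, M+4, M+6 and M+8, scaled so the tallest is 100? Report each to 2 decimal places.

The 4 Ir atoms are independent, so intensities follow the terms of (0.3730 + 0.6270)^4.
P(M) = 0.3730^4 = 0.019357
P(M+2) = 4 × 0.3730^3 × 0.6270^1 = 0.130153
P(M+4) = 6 × 0.3730^2 × 0.6270^2 = 0.328174
P(M+6) = 4 × 0.3730^1 × 0.6270^3 = 0.367766
P(M+8) = 0.6270^4 = 0.154550
The M+6 peak is largest (0.367766); scaling to 100 gives 5.26 : 35.39 : 89.23 : 100.00 : 42.02.

5.26 : 35.39 : 89.23 : 100.00 : 42.02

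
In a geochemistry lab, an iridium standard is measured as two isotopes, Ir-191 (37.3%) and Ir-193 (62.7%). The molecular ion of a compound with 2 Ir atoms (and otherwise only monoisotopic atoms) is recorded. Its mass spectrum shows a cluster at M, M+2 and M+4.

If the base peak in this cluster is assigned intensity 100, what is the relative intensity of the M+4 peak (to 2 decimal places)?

84.05

Binomial terms of (0.373 + 0.627)^2: M 0.1391, M+2 0.4677, M+4 0.3931 → M+2 is the base peak.
P(M+2) = C(2,1) × 0.373^1 × 0.627^1 = 2 × 0.3730 × 0.6270 = 0.467742 (base)
P(M+4) = C(2,2) × 0.373^0 × 0.627^2 = 1 × 1.0000 × 0.393129 = 0.393129
Relative intensity = 0.393129 / 0.467742 × 100 = 84.05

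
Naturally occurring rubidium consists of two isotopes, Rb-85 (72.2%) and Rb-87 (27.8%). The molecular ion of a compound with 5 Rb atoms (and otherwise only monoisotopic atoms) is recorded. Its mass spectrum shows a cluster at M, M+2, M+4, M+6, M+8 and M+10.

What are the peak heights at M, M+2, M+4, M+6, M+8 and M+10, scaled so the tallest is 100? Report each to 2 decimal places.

51.94 : 100.00 : 77.01 : 29.65 : 5.71 : 0.44

The 5 Rb atoms are independent, so intensities follow the terms of (0.722 + 0.278)^5.
P(M) = 0.722^5 = 0.196194
P(M+2) = 5 × 0.722^4 × 0.278^1 = 0.377714
P(M+4) = 10 × 0.722^3 × 0.278^2 = 0.290872
P(M+6) = 10 × 0.722^2 × 0.278^3 = 0.111998
P(M+8) = 5 × 0.722^1 × 0.278^4 = 0.021562
P(M+10) = 0.278^5 = 0.001660
The M+2 peak is largest (0.377714); scaling to 100 gives 51.94 : 100.00 : 77.01 : 29.65 : 5.71 : 0.44.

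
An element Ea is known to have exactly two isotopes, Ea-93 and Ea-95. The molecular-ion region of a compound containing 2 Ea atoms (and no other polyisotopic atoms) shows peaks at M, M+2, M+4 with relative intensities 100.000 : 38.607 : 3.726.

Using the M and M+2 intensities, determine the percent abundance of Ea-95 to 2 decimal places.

16.18%

If p is the fraction of Ea that is Ea-93, then I(M+2)/I(M) = [C(2,1)·p^1·(1−p)] / p^2 = 2·(1−p)/p = 38.607/100.000 = 0.3861
(1−p)/p = 0.3861/2 = 0.1930  ⇒  p = 1/(1 + 0.1930) = 0.8382
Ea-93: 83.82%, Ea-95: 16.18%.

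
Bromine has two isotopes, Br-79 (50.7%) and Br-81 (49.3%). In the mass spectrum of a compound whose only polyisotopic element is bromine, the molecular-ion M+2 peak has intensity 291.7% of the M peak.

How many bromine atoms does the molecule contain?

With n Br atoms, P(M+2)/P(M) = C(n,1)·p^(n−1)q / p^n = n·q/p = n · 0.493/0.507.
n = 2.917 × 0.507/0.493 = 3.00 ≈ 3

3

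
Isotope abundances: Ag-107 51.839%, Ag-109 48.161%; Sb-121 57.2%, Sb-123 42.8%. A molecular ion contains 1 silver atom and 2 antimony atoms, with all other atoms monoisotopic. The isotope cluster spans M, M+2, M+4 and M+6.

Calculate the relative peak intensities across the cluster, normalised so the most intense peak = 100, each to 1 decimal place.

Silver pattern (n=1): 0.51839 : 0.48161
Antimony pattern (n=2): 0.327184 : 0.489632 : 0.183184
Convolve the two distributions (both contribute in 2-u steps):
  M: 0.51839×0.327184 = 0.169609
  M+2: 0.51839×0.489632 + 0.48161×0.327184 = 0.411395
  M+4: 0.51839×0.183184 + 0.48161×0.489632 = 0.330772
  M+6: 0.48161×0.183184 = 0.088223
Scale to base peak (0.411395) = 100: 41.2 : 100.0 : 80.4 : 21.4

41.2 : 100.0 : 80.4 : 21.4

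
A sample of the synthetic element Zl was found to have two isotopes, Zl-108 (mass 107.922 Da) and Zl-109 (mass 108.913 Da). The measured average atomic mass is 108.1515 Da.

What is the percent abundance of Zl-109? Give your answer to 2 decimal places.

Let x be the fractional abundance of Zl-108; then Zl-109 has abundance 1 − x.
107.922·x + 108.913·(1 − x) = 108.1515
(107.922 − 108.913)·x = 108.1515 − 108.913
x = -0.7615 / -0.991 = 0.76842 → 76.84% Zl-108, 23.16% Zl-109.

23.16%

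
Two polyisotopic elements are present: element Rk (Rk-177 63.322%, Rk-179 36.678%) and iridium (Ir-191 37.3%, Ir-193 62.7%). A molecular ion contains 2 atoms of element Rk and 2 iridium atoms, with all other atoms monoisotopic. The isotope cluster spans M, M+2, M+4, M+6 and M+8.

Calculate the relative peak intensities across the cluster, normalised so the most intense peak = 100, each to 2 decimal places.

14.17 : 64.07 : 100.00 : 62.38 : 13.44

Element Rk pattern (n=2): 0.40096757 : 0.46450486 : 0.13452757
Iridium pattern (n=2): 0.139129 : 0.467742 : 0.393129
Convolve the two distributions (both contribute in 2-u steps):
  M: 0.40096757×0.139129 = 0.055786
  M+2: 0.40096757×0.467742 + 0.46450486×0.139129 = 0.252175
  M+4: 0.40096757×0.393129 + 0.46450486×0.467742 + 0.13452757×0.139129 = 0.393617
  M+6: 0.46450486×0.393129 + 0.13452757×0.467742 = 0.245535
  M+8: 0.13452757×0.393129 = 0.052887
Scale to base peak (0.393617) = 100: 14.17 : 64.07 : 100.00 : 62.38 : 13.44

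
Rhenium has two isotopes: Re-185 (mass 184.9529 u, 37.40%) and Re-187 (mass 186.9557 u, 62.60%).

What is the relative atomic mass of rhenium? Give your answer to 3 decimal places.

The abundance-weighted mean is 0.3740 × 184.9529 + 0.6260 × 186.9557
= 69.17238 + 117.03427 = 186.20665 u

186.207 u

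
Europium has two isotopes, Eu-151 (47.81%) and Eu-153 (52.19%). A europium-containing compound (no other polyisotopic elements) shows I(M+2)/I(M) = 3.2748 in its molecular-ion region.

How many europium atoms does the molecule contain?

3

With n Eu atoms, P(M+2)/P(M) = C(n,1)·p^(n−1)q / p^n = n·q/p = n · 0.5219/0.4781.
n = 3.2748 × 0.4781/0.5219 = 3.00 ≈ 3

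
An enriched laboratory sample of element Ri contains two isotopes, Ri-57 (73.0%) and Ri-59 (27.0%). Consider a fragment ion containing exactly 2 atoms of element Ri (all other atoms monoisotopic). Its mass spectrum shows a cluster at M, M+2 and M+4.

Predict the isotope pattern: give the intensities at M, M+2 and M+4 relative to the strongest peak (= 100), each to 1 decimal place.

100.0 : 74.0 : 13.7

Each Ri atom is independently Ri-57 (p = 0.730) or Ri-59 (q = 0.270); the cluster is the binomial expansion (p + q)^2.
P(M) = 0.730^2 = 0.532900
P(M+2) = 2 × 0.730^1 × 0.270^1 = 0.394200
P(M+4) = 0.270^2 = 0.072900
The M peak is largest (0.532900); scaling to 100 gives 100.0 : 74.0 : 13.7.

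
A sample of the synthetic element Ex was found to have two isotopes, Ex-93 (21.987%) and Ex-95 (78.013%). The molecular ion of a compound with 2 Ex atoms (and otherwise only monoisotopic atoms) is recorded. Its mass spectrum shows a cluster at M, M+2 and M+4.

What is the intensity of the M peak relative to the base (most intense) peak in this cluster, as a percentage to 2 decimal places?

7.94%

(0.21987 + 0.78013)^2 gives M 0.0483, M+2 0.3431, M+4 0.6086; the largest is M+4.
P(M+4) = C(2,2) × 0.21987^0 × 0.78013^2 = 1 × 1.0000 × 0.60860282 = 0.608603 (base)
P(M) = C(2,0) × 0.21987^2 × 0.78013^0 = 1 × 0.04834282 × 1.0000 = 0.048343
Relative intensity = 0.048343 / 0.608603 × 100 = 7.94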